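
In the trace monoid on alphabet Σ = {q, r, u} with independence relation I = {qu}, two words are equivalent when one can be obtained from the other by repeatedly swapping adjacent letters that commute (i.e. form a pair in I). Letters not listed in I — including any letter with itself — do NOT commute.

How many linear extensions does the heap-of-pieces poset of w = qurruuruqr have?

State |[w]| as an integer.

4

0(q) covers ∅
1(u) covers ∅
2(r) covers 0:q, 1:u
3(r) covers 2:r
4(u) covers 3:r
5(u) covers 4:u
6(r) covers 5:u
7(u) covers 6:r
8(q) covers 6:r
9(r) covers 7:u, 8:q
floor of heap: 0:q, 1:u
completions by unplaced set U, small U first (add the entries for U minus each lowest piece of U):
  |U|=1: {9}:1
  |U|=2: {7,9}:1  {8,9}:1
  |U|=3: {7,8,9}:2
  |U|=4: {6,7,8,9}:2
  |U|=5: {5,6,7,8,9}:2
  |U|=6: {4,5,6,7,8,9}:2
  |U|=7: {3,4,5,6,7,8,9}:2
  |U|=8: {2,3,4,5,6,7,8,9}:2
  start at 0(q): 2
  start at 1(u): 2
sum over floor = 4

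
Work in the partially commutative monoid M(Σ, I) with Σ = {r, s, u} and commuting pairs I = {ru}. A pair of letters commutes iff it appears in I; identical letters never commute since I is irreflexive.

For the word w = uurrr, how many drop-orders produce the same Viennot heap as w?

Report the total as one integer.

10

#0=u has no predecessor
#1=u depends on [0:u]
#2=r has no predecessor
#3=r depends on [2:r]
#4=r depends on [3:r]
sources: [0:u, 2:r]
N(rest) = Σ N(rest − s) over sources s of rest; N(one piece) = 1:
  size 1 → [1]=1  [4]=1
  size 2 → [0,1]=1  [1,4]=2  [3,4]=1
  size 3 → [0,1,4]=3  [1,3,4]=3  [2,3,4]=1
  first=0(u) contributes 4
  first=2(r) contributes 6
|[w]| = 10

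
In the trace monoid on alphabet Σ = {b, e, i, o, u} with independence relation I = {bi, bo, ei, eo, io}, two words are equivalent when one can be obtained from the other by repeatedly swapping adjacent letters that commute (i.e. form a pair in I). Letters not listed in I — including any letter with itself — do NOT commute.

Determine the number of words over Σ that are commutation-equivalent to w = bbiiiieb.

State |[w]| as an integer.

70

#0=b has no predecessor
#1=b depends on [0:b]
#2=i has no predecessor
#3=i depends on [2:i]
#4=i depends on [3:i]
#5=i depends on [4:i]
#6=e depends on [1:b]
#7=b depends on [6:e]
sources: [0:b, 2:i]
N(rest) = Σ N(rest − s) over sources s of rest; N(one piece) = 1:
  size 1 → [5]=1  [7]=1
  size 2 → [4,5]=1  [5,7]=2  [6,7]=1
  size 3 → [1,6,7]=1  [3,4,5]=1  [4,5,7]=3  [5,6,7]=3
  size 4 → [0,1,6,7]=1  [1,5,6,7]=4  [2,3,4,5]=1  [3,4,5,7]=4  [4,5,6,7]=6
  size 5 → [0,1,5,6,7]=5  [1,4,5,6,7]=10  [2,3,4,5,7]=5  [3,4,5,6,7]=10
  size 6 → [0,1,4,5,6,7]=15  [1,3,4,5,6,7]=20  [2,3,4,5,6,7]=15
  first=0(b) contributes 35
  first=2(i) contributes 35
|[w]| = 70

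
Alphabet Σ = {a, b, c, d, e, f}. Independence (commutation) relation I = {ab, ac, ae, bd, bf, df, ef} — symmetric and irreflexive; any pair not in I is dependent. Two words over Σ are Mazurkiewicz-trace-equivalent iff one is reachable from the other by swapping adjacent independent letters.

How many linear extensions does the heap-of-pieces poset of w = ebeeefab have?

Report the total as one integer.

28

#0=e has no predecessor
#1=b depends on [0:e]
#2=e depends on [1:b]
#3=e depends on [2:e]
#4=e depends on [3:e]
#5=f has no predecessor
#6=a depends on [5:f]
#7=b depends on [4:e]
sources: [0:e, 5:f]
N(rest) = Σ N(rest − s) over sources s of rest; N(one piece) = 1:
  size 1 → [6]=1  [7]=1
  size 2 → [4,7]=1  [5,6]=1  [6,7]=2
  size 3 → [3,4,7]=1  [4,6,7]=3  [5,6,7]=3
  size 4 → [2,3,4,7]=1  [3,4,6,7]=4  [4,5,6,7]=6
  size 5 → [1,2,3,4,7]=1  [2,3,4,6,7]=5  [3,4,5,6,7]=10
  size 6 → [0,1,2,3,4,7]=1  [1,2,3,4,6,7]=6  [2,3,4,5,6,7]=15
  first=0(e) contributes 21
  first=5(f) contributes 7
|[w]| = 28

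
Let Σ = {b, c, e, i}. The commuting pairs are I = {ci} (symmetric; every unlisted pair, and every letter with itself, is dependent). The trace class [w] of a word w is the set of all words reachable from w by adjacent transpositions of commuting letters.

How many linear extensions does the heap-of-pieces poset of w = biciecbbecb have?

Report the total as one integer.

#0=b has no predecessor
#1=i depends on [0:b]
#2=c depends on [0:b]
#3=i depends on [1:i]
#4=e depends on [2:c, 3:i]
#5=c depends on [4:e]
#6=b depends on [5:c]
#7=b depends on [6:b]
#8=e depends on [7:b]
#9=c depends on [8:e]
#10=b depends on [9:c]
sources: [0:b]
N(rest) = Σ N(rest − s) over sources s of rest; N(one piece) = 1:
  size 1 → [10]=1
  size 2 → [9,10]=1
  size 3 → [8,9,10]=1
  size 4 → [7,8,9,10]=1
  size 5 → [6,7,8,9,10]=1
  size 6 → [5,6,7,8,9,10]=1
  size 7 → [4,5,6,7,8,9,10]=1
  size 8 → [2,4,5,6,7,8,9,10]=1  [3,4,5,6,7,8,9,10]=1
  size 9 → [1,3,4,5,6,7,8,9,10]=1  [2,3,4,5,6,7,8,9,10]=2
  first=0(b) contributes 3

3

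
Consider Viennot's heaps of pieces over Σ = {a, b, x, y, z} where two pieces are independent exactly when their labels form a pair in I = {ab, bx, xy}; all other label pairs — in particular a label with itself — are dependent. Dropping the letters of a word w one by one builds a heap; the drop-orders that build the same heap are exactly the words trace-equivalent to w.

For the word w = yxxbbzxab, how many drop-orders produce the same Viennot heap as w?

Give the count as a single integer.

drop 0:y onto floor
drop 1:x onto floor
drop 2:x onto {1:x}
drop 3:b onto {0:y}
drop 4:b onto {3:b}
drop 5:z onto {2:x, 4:b}
drop 6:x onto {5:z}
drop 7:a onto {6:x}
drop 8:b onto {5:z}
ground layer = {0:y, 1:x}
drop-orders for the pieces not yet dropped (sum over which currently-grounded one goes next):
  1 to go: {7} 1  {8} 1
  2 to go: {6,7} 1  {7,8} 2
  3 to go: {6,7,8} 3
  4 to go: {5,6,7,8} 3
  5 to go: {2,5,6,7,8} 3  {4,5,6,7,8} 3
  6 to go: {1,2,5,6,7,8} 3  {2,4,5,6,7,8} 6  {3,4,5,6,7,8} 3
  7 to go: {0,3,4,5,6,7,8} 3  {1,2,4,5,6,7,8} 9  {2,3,4,5,6,7,8} 9
  if 0:y drops first: 18 orders
  if 1:x drops first: 12 orders
heap linearizations: 30

30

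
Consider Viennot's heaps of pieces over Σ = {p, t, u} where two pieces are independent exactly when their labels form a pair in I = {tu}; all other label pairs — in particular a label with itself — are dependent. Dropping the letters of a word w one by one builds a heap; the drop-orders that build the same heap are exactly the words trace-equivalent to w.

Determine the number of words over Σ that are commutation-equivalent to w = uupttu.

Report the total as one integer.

0(u) covers ∅
1(u) covers 0:u
2(p) covers 1:u
3(t) covers 2:p
4(t) covers 3:t
5(u) covers 2:p
floor of heap: 0:u
completions by unplaced set U, small U first (add the entries for U minus each lowest piece of U):
  |U|=1: {4}:1  {5}:1
  |U|=2: {3,4}:1  {4,5}:2
  |U|=3: {3,4,5}:3
  |U|=4: {2,3,4,5}:3
  start at 0(u): 3

3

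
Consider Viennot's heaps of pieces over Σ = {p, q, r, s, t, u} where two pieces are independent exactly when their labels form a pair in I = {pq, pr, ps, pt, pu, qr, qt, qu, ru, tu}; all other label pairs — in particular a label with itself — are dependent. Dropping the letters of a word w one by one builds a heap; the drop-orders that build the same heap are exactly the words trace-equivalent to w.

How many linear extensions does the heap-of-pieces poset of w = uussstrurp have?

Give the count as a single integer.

40

#0=u has no predecessor
#1=u depends on [0:u]
#2=s depends on [1:u]
#3=s depends on [2:s]
#4=s depends on [3:s]
#5=t depends on [4:s]
#6=r depends on [5:t]
#7=u depends on [4:s]
#8=r depends on [6:r]
#9=p has no predecessor
sources: [0:u, 9:p]
N(rest) = Σ N(rest − s) over sources s of rest; N(one piece) = 1:
  size 1 → [7]=1  [8]=1  [9]=1
  size 2 → [6,8]=1  [7,8]=2  [7,9]=2  [8,9]=2
  size 3 → [5,6,8]=1  [6,7,8]=3  [6,8,9]=3  [7,8,9]=6
  size 4 → [5,6,7,8]=4  [5,6,8,9]=4  [6,7,8,9]=12
  size 5 → [4,5,6,7,8]=4  [5,6,7,8,9]=20
  size 6 → [3,4,5,6,7,8]=4  [4,5,6,7,8,9]=24
  size 7 → [2,3,4,5,6,7,8]=4  [3,4,5,6,7,8,9]=28
  size 8 → [1,2,3,4,5,6,7,8]=4  [2,3,4,5,6,7,8,9]=32
  first=0(u) contributes 36
  first=9(p) contributes 4
|[w]| = 40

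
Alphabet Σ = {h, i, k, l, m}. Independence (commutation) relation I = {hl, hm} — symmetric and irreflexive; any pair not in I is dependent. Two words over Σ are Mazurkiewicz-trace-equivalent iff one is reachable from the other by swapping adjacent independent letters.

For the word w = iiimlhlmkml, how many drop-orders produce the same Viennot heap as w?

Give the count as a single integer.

5

0(i) covers ∅
1(i) covers 0:i
2(i) covers 1:i
3(m) covers 2:i
4(l) covers 3:m
5(h) covers 2:i
6(l) covers 4:l
7(m) covers 6:l
8(k) covers 5:h, 7:m
9(m) covers 8:k
10(l) covers 9:m
floor of heap: 0:i
completions by unplaced set U, small U first (add the entries for U minus each lowest piece of U):
  |U|=1: {10}:1
  |U|=2: {9,10}:1
  |U|=3: {8,9,10}:1
  |U|=4: {5,8,9,10}:1  {7,8,9,10}:1
  |U|=5: {5,7,8,9,10}:2  {6,7,8,9,10}:1
  |U|=6: {4,6,7,8,9,10}:1  {5,6,7,8,9,10}:3
  |U|=7: {3,4,6,7,8,9,10}:1  {4,5,6,7,8,9,10}:4
  |U|=8: {3,4,5,6,7,8,9,10}:5
  |U|=9: {2,3,4,5,6,7,8,9,10}:5
  start at 0(i): 5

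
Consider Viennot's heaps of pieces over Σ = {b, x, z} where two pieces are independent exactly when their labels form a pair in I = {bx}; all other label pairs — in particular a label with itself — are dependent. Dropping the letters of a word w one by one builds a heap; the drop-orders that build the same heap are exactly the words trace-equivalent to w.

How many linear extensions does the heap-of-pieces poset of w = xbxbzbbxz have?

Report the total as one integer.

18

#0=x has no predecessor
#1=b has no predecessor
#2=x depends on [0:x]
#3=b depends on [1:b]
#4=z depends on [2:x, 3:b]
#5=b depends on [4:z]
#6=b depends on [5:b]
#7=x depends on [4:z]
#8=z depends on [6:b, 7:x]
sources: [0:x, 1:b]
N(rest) = Σ N(rest − s) over sources s of rest; N(one piece) = 1:
  size 1 → [8]=1
  size 2 → [6,8]=1  [7,8]=1
  size 3 → [5,6,8]=1  [6,7,8]=2
  size 4 → [5,6,7,8]=3
  size 5 → [4,5,6,7,8]=3
  size 6 → [2,4,5,6,7,8]=3  [3,4,5,6,7,8]=3
  size 7 → [0,2,4,5,6,7,8]=3  [1,3,4,5,6,7,8]=3  [2,3,4,5,6,7,8]=6
  first=0(x) contributes 9
  first=1(b) contributes 9
|[w]| = 18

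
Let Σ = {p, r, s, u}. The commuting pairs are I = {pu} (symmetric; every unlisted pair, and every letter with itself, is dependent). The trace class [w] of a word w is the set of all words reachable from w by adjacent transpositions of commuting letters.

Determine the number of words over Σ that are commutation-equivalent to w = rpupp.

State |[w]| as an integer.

4

#0=r has no predecessor
#1=p depends on [0:r]
#2=u depends on [0:r]
#3=p depends on [1:p]
#4=p depends on [3:p]
sources: [0:r]
N(rest) = Σ N(rest − s) over sources s of rest; N(one piece) = 1:
  size 1 → [2]=1  [4]=1
  size 2 → [2,4]=2  [3,4]=1
  size 3 → [1,3,4]=1  [2,3,4]=3
  first=0(r) contributes 4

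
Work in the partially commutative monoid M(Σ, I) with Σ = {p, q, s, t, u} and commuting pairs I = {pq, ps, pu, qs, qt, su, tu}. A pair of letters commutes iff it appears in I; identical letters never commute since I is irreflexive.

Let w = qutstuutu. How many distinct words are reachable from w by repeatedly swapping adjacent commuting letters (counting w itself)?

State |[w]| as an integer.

drop 0:q onto floor
drop 1:u onto {0:q}
drop 2:t onto floor
drop 3:s onto {2:t}
drop 4:t onto {3:s}
drop 5:u onto {1:u}
drop 6:u onto {5:u}
drop 7:t onto {4:t}
drop 8:u onto {6:u}
ground layer = {0:q, 2:t}
drop-orders for the pieces not yet dropped (sum over which currently-grounded one goes next):
  1 to go: {7} 1  {8} 1
  2 to go: {4,7} 1  {6,8} 1  {7,8} 2
  3 to go: {3,4,7} 1  {4,7,8} 3  {5,6,8} 1  {6,7,8} 3
  4 to go: {1,5,6,8} 1  {2,3,4,7} 1  {3,4,7,8} 4  {4,6,7,8} 6  {5,6,7,8} 4
  5 to go: {0,1,5,6,8} 1  {1,5,6,7,8} 5  {2,3,4,7,8} 5  {3,4,6,7,8} 10  {4,5,6,7,8} 10
  6 to go: {0,1,5,6,7,8} 6  {1,4,5,6,7,8} 15  {2,3,4,6,7,8} 15  {3,4,5,6,7,8} 20
  7 to go: {0,1,4,5,6,7,8} 21  {1,3,4,5,6,7,8} 35  {2,3,4,5,6,7,8} 35
  if 0:q drops first: 70 orders
  if 2:t drops first: 56 orders
heap linearizations: 126

126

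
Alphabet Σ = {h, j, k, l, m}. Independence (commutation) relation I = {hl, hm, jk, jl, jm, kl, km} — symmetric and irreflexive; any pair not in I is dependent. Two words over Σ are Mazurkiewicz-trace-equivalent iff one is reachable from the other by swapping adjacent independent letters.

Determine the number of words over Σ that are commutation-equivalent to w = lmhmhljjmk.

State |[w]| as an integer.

756

drop 0:l onto floor
drop 1:m onto {0:l}
drop 2:h onto floor
drop 3:m onto {1:m}
drop 4:h onto {2:h}
drop 5:l onto {3:m}
drop 6:j onto {4:h}
drop 7:j onto {6:j}
drop 8:m onto {5:l}
drop 9:k onto {4:h}
ground layer = {0:l, 2:h}
drop-orders for the pieces not yet dropped (sum over which currently-grounded one goes next):
  1 to go: {7} 1  {8} 1  {9} 1
  2 to go: {5,8} 1  {6,7} 1  {7,8} 2  {7,9} 2  {8,9} 2
  3 to go: {3,5,8} 1  {5,7,8} 3  {5,8,9} 3  {6,7,8} 3  {6,7,9} 3  {7,8,9} 6
  4 to go: {1,3,5,8} 1  {3,5,7,8} 4  {3,5,8,9} 4  {4,6,7,9} 3  {5,6,7,8} 6  {5,7,8,9} 12  {6,7,8,9} 12
  5 to go: {0,1,3,5,8} 1  {1,3,5,7,8} 5  {1,3,5,8,9} 5  {2,4,6,7,9} 3  {3,5,6,7,8} 10  {3,5,7,8,9} 20  {4,6,7,8,9} 15  {5,6,7,8,9} 30
  6 to go: {0,1,3,5,7,8} 6  {0,1,3,5,8,9} 6  {1,3,5,6,7,8} 15  {1,3,5,7,8,9} 30  {2,4,6,7,8,9} 18  {3,5,6,7,8,9} 60  {4,5,6,7,8,9} 45
  7 to go: {0,1,3,5,6,7,8} 21  {0,1,3,5,7,8,9} 42  {1,3,5,6,7,8,9} 105  {2,4,5,6,7,8,9} 63  {3,4,5,6,7,8,9} 105
  8 to go: {0,1,3,5,6,7,8,9} 168  {1,3,4,5,6,7,8,9} 210  {2,3,4,5,6,7,8,9} 168
  if 0:l drops first: 378 orders
  if 2:h drops first: 378 orders
heap linearizations: 756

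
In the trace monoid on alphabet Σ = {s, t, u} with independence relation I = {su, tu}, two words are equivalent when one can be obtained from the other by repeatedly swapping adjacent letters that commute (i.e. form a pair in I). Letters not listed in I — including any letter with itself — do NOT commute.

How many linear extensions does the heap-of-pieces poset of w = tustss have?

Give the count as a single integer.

6

piece 0:t — minimal
piece 1:u — minimal
piece 2:s rests on {0:t}
piece 3:t rests on {2:s}
piece 4:s rests on {3:t}
piece 5:s rests on {4:s}
minimal pieces: {0:t, 1:u}
ways to finish when only these pieces remain (= sum over removing one remaining piece with nothing left below it):
  1 left: {1}→1  {5}→1
  2 left: {1,5}→2  {4,5}→1
  3 left: {1,4,5}→3  {3,4,5}→1
  4 left: {1,3,4,5}→4  {2,3,4,5}→1
  placing 0:t first → 5 extensions
  placing 1:u first → 1 extensions
total linear extensions = 6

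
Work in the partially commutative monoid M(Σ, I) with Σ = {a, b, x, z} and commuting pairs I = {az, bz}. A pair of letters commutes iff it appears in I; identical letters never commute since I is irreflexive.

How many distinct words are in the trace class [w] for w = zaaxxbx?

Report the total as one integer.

3

drop 0:z onto floor
drop 1:a onto floor
drop 2:a onto {1:a}
drop 3:x onto {0:z, 2:a}
drop 4:x onto {3:x}
drop 5:b onto {4:x}
drop 6:x onto {5:b}
ground layer = {0:z, 1:a}
drop-orders for the pieces not yet dropped (sum over which currently-grounded one goes next):
  1 to go: {6} 1
  2 to go: {5,6} 1
  3 to go: {4,5,6} 1
  4 to go: {3,4,5,6} 1
  5 to go: {0,3,4,5,6} 1  {2,3,4,5,6} 1
  if 0:z drops first: 1 orders
  if 1:a drops first: 2 orders
heap linearizations: 3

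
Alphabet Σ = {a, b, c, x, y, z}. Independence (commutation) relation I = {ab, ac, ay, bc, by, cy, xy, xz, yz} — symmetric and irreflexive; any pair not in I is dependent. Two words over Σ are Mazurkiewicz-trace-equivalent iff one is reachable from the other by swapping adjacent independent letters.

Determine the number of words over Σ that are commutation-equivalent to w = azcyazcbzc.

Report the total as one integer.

40

piece 0:a — minimal
piece 1:z rests on {0:a}
piece 2:c rests on {1:z}
piece 3:y — minimal
piece 4:a rests on {1:z}
piece 5:z rests on {2:c, 4:a}
piece 6:c rests on {5:z}
piece 7:b rests on {5:z}
piece 8:z rests on {6:c, 7:b}
piece 9:c rests on {8:z}
minimal pieces: {0:a, 3:y}
ways to finish when only these pieces remain (= sum over removing one remaining piece with nothing left below it):
  1 left: {3}→1  {9}→1
  2 left: {3,9}→2  {8,9}→1
  3 left: {3,8,9}→3  {6,8,9}→1  {7,8,9}→1
  4 left: {3,6,8,9}→4  {3,7,8,9}→4  {6,7,8,9}→2
  5 left: {3,6,7,8,9}→10  {5,6,7,8,9}→2
  6 left: {2,5,6,7,8,9}→2  {3,5,6,7,8,9}→12  {4,5,6,7,8,9}→2
  7 left: {2,3,5,6,7,8,9}→14  {2,4,5,6,7,8,9}→4  {3,4,5,6,7,8,9}→14
  8 left: {1,2,4,5,6,7,8,9}→4  {2,3,4,5,6,7,8,9}→32
  placing 0:a first → 36 extensions
  placing 3:y first → 4 extensions
total linear extensions = 40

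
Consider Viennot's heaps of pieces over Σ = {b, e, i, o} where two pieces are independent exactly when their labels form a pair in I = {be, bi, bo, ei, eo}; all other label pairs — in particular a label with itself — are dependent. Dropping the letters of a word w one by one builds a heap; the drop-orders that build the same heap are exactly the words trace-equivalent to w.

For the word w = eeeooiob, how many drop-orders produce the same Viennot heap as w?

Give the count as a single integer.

280

piece 0:e — minimal
piece 1:e rests on {0:e}
piece 2:e rests on {1:e}
piece 3:o — minimal
piece 4:o rests on {3:o}
piece 5:i rests on {4:o}
piece 6:o rests on {5:i}
piece 7:b — minimal
minimal pieces: {0:e, 3:o, 7:b}
ways to finish when only these pieces remain (= sum over removing one remaining piece with nothing left below it):
  1 left: {2}→1  {6}→1  {7}→1
  2 left: {1,2}→1  {2,6}→2  {2,7}→2  {5,6}→1  {6,7}→2
  3 left: {0,1,2}→1  {1,2,6}→3  {1,2,7}→3  {2,5,6}→3  {2,6,7}→6  {4,5,6}→1  {5,6,7}→3
  4 left: {0,1,2,6}→4  {0,1,2,7}→4  {1,2,5,6}→6  {1,2,6,7}→12  {2,4,5,6}→4  {2,5,6,7}→12  {3,4,5,6}→1  {4,5,6,7}→4
  5 left: {0,1,2,5,6}→10  {0,1,2,6,7}→20  {1,2,4,5,6}→10  {1,2,5,6,7}→30  {2,3,4,5,6}→5  {2,4,5,6,7}→20  {3,4,5,6,7}→5
  6 left: {0,1,2,4,5,6}→20  {0,1,2,5,6,7}→60  {1,2,3,4,5,6}→15  {1,2,4,5,6,7}→60  {2,3,4,5,6,7}→30
  placing 0:e first → 105 extensions
  placing 3:o first → 140 extensions
  placing 7:b first → 35 extensions
total linear extensions = 280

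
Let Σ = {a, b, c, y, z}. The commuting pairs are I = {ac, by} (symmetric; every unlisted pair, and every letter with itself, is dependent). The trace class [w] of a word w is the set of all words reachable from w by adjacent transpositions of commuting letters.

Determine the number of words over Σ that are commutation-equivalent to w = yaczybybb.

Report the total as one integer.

20

drop 0:y onto floor
drop 1:a onto {0:y}
drop 2:c onto {0:y}
drop 3:z onto {1:a, 2:c}
drop 4:y onto {3:z}
drop 5:b onto {3:z}
drop 6:y onto {4:y}
drop 7:b onto {5:b}
drop 8:b onto {7:b}
ground layer = {0:y}
drop-orders for the pieces not yet dropped (sum over which currently-grounded one goes next):
  1 to go: {6} 1  {8} 1
  2 to go: {4,6} 1  {6,8} 2  {7,8} 1
  3 to go: {4,6,8} 3  {5,7,8} 1  {6,7,8} 3
  4 to go: {4,6,7,8} 6  {5,6,7,8} 4
  5 to go: {4,5,6,7,8} 10
  6 to go: {3,4,5,6,7,8} 10
  7 to go: {1,3,4,5,6,7,8} 10  {2,3,4,5,6,7,8} 10
  if 0:y drops first: 20 orders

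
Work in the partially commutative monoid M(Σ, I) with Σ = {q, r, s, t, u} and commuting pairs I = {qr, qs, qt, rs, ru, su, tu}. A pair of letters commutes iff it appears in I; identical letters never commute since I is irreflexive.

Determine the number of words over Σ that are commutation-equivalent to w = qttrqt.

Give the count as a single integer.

piece 0:q — minimal
piece 1:t — minimal
piece 2:t rests on {1:t}
piece 3:r rests on {2:t}
piece 4:q rests on {0:q}
piece 5:t rests on {3:r}
minimal pieces: {0:q, 1:t}
ways to finish when only these pieces remain (= sum over removing one remaining piece with nothing left below it):
  1 left: {4}→1  {5}→1
  2 left: {0,4}→1  {3,5}→1  {4,5}→2
  3 left: {0,4,5}→3  {2,3,5}→1  {3,4,5}→3
  4 left: {0,3,4,5}→6  {1,2,3,5}→1  {2,3,4,5}→4
  placing 0:q first → 5 extensions
  placing 1:t first → 10 extensions
total linear extensions = 15

15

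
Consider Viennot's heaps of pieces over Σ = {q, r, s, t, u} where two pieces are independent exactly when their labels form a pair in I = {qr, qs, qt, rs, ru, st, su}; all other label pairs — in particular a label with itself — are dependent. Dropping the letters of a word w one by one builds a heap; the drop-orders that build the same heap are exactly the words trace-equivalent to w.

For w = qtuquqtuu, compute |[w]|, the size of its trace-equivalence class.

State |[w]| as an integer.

0(q) covers ∅
1(t) covers ∅
2(u) covers 0:q, 1:t
3(q) covers 2:u
4(u) covers 3:q
5(q) covers 4:u
6(t) covers 4:u
7(u) covers 5:q, 6:t
8(u) covers 7:u
floor of heap: 0:q, 1:t
completions by unplaced set U, small U first (add the entries for U minus each lowest piece of U):
  |U|=1: {8}:1
  |U|=2: {7,8}:1
  |U|=3: {5,7,8}:1  {6,7,8}:1
  |U|=4: {5,6,7,8}:2
  |U|=5: {4,5,6,7,8}:2
  |U|=6: {3,4,5,6,7,8}:2
  |U|=7: {2,3,4,5,6,7,8}:2
  start at 0(q): 2
  start at 1(t): 2
sum over floor = 4

4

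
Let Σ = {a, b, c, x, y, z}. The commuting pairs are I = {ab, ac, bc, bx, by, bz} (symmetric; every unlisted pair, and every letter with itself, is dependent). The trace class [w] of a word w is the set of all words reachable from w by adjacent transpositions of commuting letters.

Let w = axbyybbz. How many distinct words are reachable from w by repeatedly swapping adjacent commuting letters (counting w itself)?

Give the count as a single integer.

56

#0=a has no predecessor
#1=x depends on [0:a]
#2=b has no predecessor
#3=y depends on [1:x]
#4=y depends on [3:y]
#5=b depends on [2:b]
#6=b depends on [5:b]
#7=z depends on [4:y]
sources: [0:a, 2:b]
N(rest) = Σ N(rest − s) over sources s of rest; N(one piece) = 1:
  size 1 → [6]=1  [7]=1
  size 2 → [4,7]=1  [5,6]=1  [6,7]=2
  size 3 → [2,5,6]=1  [3,4,7]=1  [4,6,7]=3  [5,6,7]=3
  size 4 → [1,3,4,7]=1  [2,5,6,7]=4  [3,4,6,7]=4  [4,5,6,7]=6
  size 5 → [0,1,3,4,7]=1  [1,3,4,6,7]=5  [2,4,5,6,7]=10  [3,4,5,6,7]=10
  size 6 → [0,1,3,4,6,7]=6  [1,3,4,5,6,7]=15  [2,3,4,5,6,7]=20
  first=0(a) contributes 35
  first=2(b) contributes 21
|[w]| = 56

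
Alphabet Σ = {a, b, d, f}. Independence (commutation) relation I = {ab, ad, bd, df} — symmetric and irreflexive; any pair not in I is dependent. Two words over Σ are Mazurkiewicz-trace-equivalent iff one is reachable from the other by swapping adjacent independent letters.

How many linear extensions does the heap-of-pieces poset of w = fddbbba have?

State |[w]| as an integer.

#0=f has no predecessor
#1=d has no predecessor
#2=d depends on [1:d]
#3=b depends on [0:f]
#4=b depends on [3:b]
#5=b depends on [4:b]
#6=a depends on [0:f]
sources: [0:f, 1:d]
N(rest) = Σ N(rest − s) over sources s of rest; N(one piece) = 1:
  size 1 → [2]=1  [5]=1  [6]=1
  size 2 → [1,2]=1  [2,5]=2  [2,6]=2  [4,5]=1  [5,6]=2
  size 3 → [1,2,5]=3  [1,2,6]=3  [2,4,5]=3  [2,5,6]=6  [3,4,5]=1  [4,5,6]=3
  size 4 → [1,2,4,5]=6  [1,2,5,6]=12  [2,3,4,5]=4  [2,4,5,6]=12  [3,4,5,6]=4
  size 5 → [0,3,4,5,6]=4  [1,2,3,4,5]=10  [1,2,4,5,6]=30  [2,3,4,5,6]=20
  first=0(f) contributes 60
  first=1(d) contributes 24
|[w]| = 84

84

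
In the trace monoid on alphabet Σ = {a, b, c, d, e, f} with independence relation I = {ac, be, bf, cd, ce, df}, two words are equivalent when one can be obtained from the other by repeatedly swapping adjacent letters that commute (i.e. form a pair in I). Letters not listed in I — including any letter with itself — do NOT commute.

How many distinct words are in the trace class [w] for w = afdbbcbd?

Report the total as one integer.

4

#0=a has no predecessor
#1=f depends on [0:a]
#2=d depends on [0:a]
#3=b depends on [2:d]
#4=b depends on [3:b]
#5=c depends on [1:f, 4:b]
#6=b depends on [5:c]
#7=d depends on [6:b]
sources: [0:a]
N(rest) = Σ N(rest − s) over sources s of rest; N(one piece) = 1:
  size 1 → [7]=1
  size 2 → [6,7]=1
  size 3 → [5,6,7]=1
  size 4 → [1,5,6,7]=1  [4,5,6,7]=1
  size 5 → [1,4,5,6,7]=2  [3,4,5,6,7]=1
  size 6 → [1,3,4,5,6,7]=3  [2,3,4,5,6,7]=1
  first=0(a) contributes 4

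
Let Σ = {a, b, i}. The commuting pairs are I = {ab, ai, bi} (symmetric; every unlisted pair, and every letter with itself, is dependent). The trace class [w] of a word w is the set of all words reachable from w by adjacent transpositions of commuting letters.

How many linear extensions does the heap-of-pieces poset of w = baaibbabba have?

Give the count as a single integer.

1260

drop 0:b onto floor
drop 1:a onto floor
drop 2:a onto {1:a}
drop 3:i onto floor
drop 4:b onto {0:b}
drop 5:b onto {4:b}
drop 6:a onto {2:a}
drop 7:b onto {5:b}
drop 8:b onto {7:b}
drop 9:a onto {6:a}
ground layer = {0:b, 1:a, 3:i}
drop-orders for the pieces not yet dropped (sum over which currently-grounded one goes next):
  1 to go: {3} 1  {8} 1  {9} 1
  2 to go: {3,8} 2  {3,9} 2  {6,9} 1  {7,8} 1  {8,9} 2
  3 to go: {2,6,9} 1  {3,6,9} 3  {3,7,8} 3  {3,8,9} 6  {5,7,8} 1  {6,8,9} 3  {7,8,9} 3
  4 to go: {1,2,6,9} 1  {2,3,6,9} 4  {2,6,8,9} 4  {3,5,7,8} 4  {3,6,8,9} 12  {3,7,8,9} 12  {4,5,7,8} 1  {5,7,8,9} 4  {6,7,8,9} 6
  5 to go: {0,4,5,7,8} 1  {1,2,3,6,9} 5  {1,2,6,8,9} 5  {2,3,6,8,9} 20  {2,6,7,8,9} 10  {3,4,5,7,8} 5  {3,5,7,8,9} 20  {3,6,7,8,9} 30  {4,5,7,8,9} 5  {5,6,7,8,9} 10
  6 to go: {0,3,4,5,7,8} 6  {0,4,5,7,8,9} 6  {1,2,3,6,8,9} 30  {1,2,6,7,8,9} 15  {2,3,6,7,8,9} 60  {2,5,6,7,8,9} 20  {3,4,5,7,8,9} 30  {3,5,6,7,8,9} 60  {4,5,6,7,8,9} 15
  7 to go: {0,3,4,5,7,8,9} 42  {0,4,5,6,7,8,9} 21  {1,2,3,6,7,8,9} 105  {1,2,5,6,7,8,9} 35  {2,3,5,6,7,8,9} 140  {2,4,5,6,7,8,9} 35  {3,4,5,6,7,8,9} 105
  8 to go: {0,2,4,5,6,7,8,9} 56  {0,3,4,5,6,7,8,9} 168  {1,2,3,5,6,7,8,9} 280  {1,2,4,5,6,7,8,9} 70  {2,3,4,5,6,7,8,9} 280
  if 0:b drops first: 630 orders
  if 1:a drops first: 504 orders
  if 3:i drops first: 126 orders
heap linearizations: 1260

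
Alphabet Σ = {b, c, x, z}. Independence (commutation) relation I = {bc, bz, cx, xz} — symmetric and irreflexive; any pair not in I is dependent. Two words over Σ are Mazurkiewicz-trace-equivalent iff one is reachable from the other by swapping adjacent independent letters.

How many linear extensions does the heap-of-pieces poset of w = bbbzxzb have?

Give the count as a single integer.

21

piece 0:b — minimal
piece 1:b rests on {0:b}
piece 2:b rests on {1:b}
piece 3:z — minimal
piece 4:x rests on {2:b}
piece 5:z rests on {3:z}
piece 6:b rests on {4:x}
minimal pieces: {0:b, 3:z}
ways to finish when only these pieces remain (= sum over removing one remaining piece with nothing left below it):
  1 left: {5}→1  {6}→1
  2 left: {3,5}→1  {4,6}→1  {5,6}→2
  3 left: {2,4,6}→1  {3,5,6}→3  {4,5,6}→3
  4 left: {1,2,4,6}→1  {2,4,5,6}→4  {3,4,5,6}→6
  5 left: {0,1,2,4,6}→1  {1,2,4,5,6}→5  {2,3,4,5,6}→10
  placing 0:b first → 15 extensions
  placing 3:z first → 6 extensions
total linear extensions = 21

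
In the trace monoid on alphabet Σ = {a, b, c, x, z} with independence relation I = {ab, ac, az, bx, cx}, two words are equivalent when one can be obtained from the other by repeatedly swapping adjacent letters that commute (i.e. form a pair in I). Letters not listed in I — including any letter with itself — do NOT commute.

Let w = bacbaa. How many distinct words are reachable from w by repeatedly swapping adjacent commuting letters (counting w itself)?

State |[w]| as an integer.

20

drop 0:b onto floor
drop 1:a onto floor
drop 2:c onto {0:b}
drop 3:b onto {2:c}
drop 4:a onto {1:a}
drop 5:a onto {4:a}
ground layer = {0:b, 1:a}
drop-orders for the pieces not yet dropped (sum over which currently-grounded one goes next):
  1 to go: {3} 1  {5} 1
  2 to go: {2,3} 1  {3,5} 2  {4,5} 1
  3 to go: {0,2,3} 1  {1,4,5} 1  {2,3,5} 3  {3,4,5} 3
  4 to go: {0,2,3,5} 4  {1,3,4,5} 4  {2,3,4,5} 6
  if 0:b drops first: 10 orders
  if 1:a drops first: 10 orders
heap linearizations: 20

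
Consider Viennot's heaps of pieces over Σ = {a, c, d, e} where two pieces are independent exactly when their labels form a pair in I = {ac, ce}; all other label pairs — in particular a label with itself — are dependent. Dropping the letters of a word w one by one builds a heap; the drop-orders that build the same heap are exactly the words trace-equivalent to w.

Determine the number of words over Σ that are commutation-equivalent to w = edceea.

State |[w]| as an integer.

drop 0:e onto floor
drop 1:d onto {0:e}
drop 2:c onto {1:d}
drop 3:e onto {1:d}
drop 4:e onto {3:e}
drop 5:a onto {4:e}
ground layer = {0:e}
drop-orders for the pieces not yet dropped (sum over which currently-grounded one goes next):
  1 to go: {2} 1  {5} 1
  2 to go: {2,5} 2  {4,5} 1
  3 to go: {2,4,5} 3  {3,4,5} 1
  4 to go: {2,3,4,5} 4
  if 0:e drops first: 4 orders

4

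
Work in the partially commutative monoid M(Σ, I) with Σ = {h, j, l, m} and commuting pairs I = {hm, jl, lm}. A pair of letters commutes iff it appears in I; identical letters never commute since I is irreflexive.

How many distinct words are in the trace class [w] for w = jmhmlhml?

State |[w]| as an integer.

piece 0:j — minimal
piece 1:m rests on {0:j}
piece 2:h rests on {0:j}
piece 3:m rests on {1:m}
piece 4:l rests on {2:h}
piece 5:h rests on {4:l}
piece 6:m rests on {3:m}
piece 7:l rests on {5:h}
minimal pieces: {0:j}
ways to finish when only these pieces remain (= sum over removing one remaining piece with nothing left below it):
  1 left: {6}→1  {7}→1
  2 left: {3,6}→1  {5,7}→1  {6,7}→2
  3 left: {1,3,6}→1  {3,6,7}→3  {4,5,7}→1  {5,6,7}→3
  4 left: {1,3,6,7}→4  {2,4,5,7}→1  {3,5,6,7}→6  {4,5,6,7}→4
  5 left: {1,3,5,6,7}→10  {2,4,5,6,7}→5  {3,4,5,6,7}→10
  6 left: {1,3,4,5,6,7}→20  {2,3,4,5,6,7}→15
  placing 0:j first → 35 extensions

35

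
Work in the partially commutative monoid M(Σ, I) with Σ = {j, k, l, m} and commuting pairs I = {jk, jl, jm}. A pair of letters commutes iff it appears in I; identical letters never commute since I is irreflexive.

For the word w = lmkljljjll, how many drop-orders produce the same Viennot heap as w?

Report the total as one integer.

0(l) covers ∅
1(m) covers 0:l
2(k) covers 1:m
3(l) covers 2:k
4(j) covers ∅
5(l) covers 3:l
6(j) covers 4:j
7(j) covers 6:j
8(l) covers 5:l
9(l) covers 8:l
floor of heap: 0:l, 4:j
completions by unplaced set U, small U first (add the entries for U minus each lowest piece of U):
  |U|=1: {7}:1  {9}:1
  |U|=2: {6,7}:1  {7,9}:2  {8,9}:1
  |U|=3: {4,6,7}:1  {5,8,9}:1  {6,7,9}:3  {7,8,9}:3
  |U|=4: {3,5,8,9}:1  {4,6,7,9}:4  {5,7,8,9}:4  {6,7,8,9}:6
  |U|=5: {2,3,5,8,9}:1  {3,5,7,8,9}:5  {4,6,7,8,9}:10  {5,6,7,8,9}:10
  |U|=6: {1,2,3,5,8,9}:1  {2,3,5,7,8,9}:6  {3,5,6,7,8,9}:15  {4,5,6,7,8,9}:20
  |U|=7: {0,1,2,3,5,8,9}:1  {1,2,3,5,7,8,9}:7  {2,3,5,6,7,8,9}:21  {3,4,5,6,7,8,9}:35
  |U|=8: {0,1,2,3,5,7,8,9}:8  {1,2,3,5,6,7,8,9}:28  {2,3,4,5,6,7,8,9}:56
  start at 0(l): 84
  start at 4(j): 36
sum over floor = 120

120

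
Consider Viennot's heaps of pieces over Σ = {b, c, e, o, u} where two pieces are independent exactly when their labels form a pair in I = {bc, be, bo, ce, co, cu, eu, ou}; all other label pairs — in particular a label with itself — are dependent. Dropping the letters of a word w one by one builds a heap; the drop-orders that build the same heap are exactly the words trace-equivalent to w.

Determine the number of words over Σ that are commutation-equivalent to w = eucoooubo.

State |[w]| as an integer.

piece 0:e — minimal
piece 1:u — minimal
piece 2:c — minimal
piece 3:o rests on {0:e}
piece 4:o rests on {3:o}
piece 5:o rests on {4:o}
piece 6:u rests on {1:u}
piece 7:b rests on {6:u}
piece 8:o rests on {5:o}
minimal pieces: {0:e, 1:u, 2:c}
ways to finish when only these pieces remain (= sum over removing one remaining piece with nothing left below it):
  1 left: {2}→1  {7}→1  {8}→1
  2 left: {2,7}→2  {2,8}→2  {5,8}→1  {6,7}→1  {7,8}→2
  3 left: {1,6,7}→1  {2,5,8}→3  {2,6,7}→3  {2,7,8}→6  {4,5,8}→1  {5,7,8}→3  {6,7,8}→3
  4 left: {1,2,6,7}→4  {1,6,7,8}→4  {2,4,5,8}→4  {2,5,7,8}→12  {2,6,7,8}→12  {3,4,5,8}→1  {4,5,7,8}→4  {5,6,7,8}→6
  5 left: {0,3,4,5,8}→1  {1,2,6,7,8}→20  {1,5,6,7,8}→10  {2,3,4,5,8}→5  {2,4,5,7,8}→20  {2,5,6,7,8}→30  {3,4,5,7,8}→5  {4,5,6,7,8}→10
  6 left: {0,2,3,4,5,8}→6  {0,3,4,5,7,8}→6  {1,2,5,6,7,8}→60  {1,4,5,6,7,8}→20  {2,3,4,5,7,8}→30  {2,4,5,6,7,8}→60  {3,4,5,6,7,8}→15
  7 left: {0,2,3,4,5,7,8}→42  {0,3,4,5,6,7,8}→21  {1,2,4,5,6,7,8}→140  {1,3,4,5,6,7,8}→35  {2,3,4,5,6,7,8}→105
  placing 0:e first → 280 extensions
  placing 1:u first → 168 extensions
  placing 2:c first → 56 extensions
total linear extensions = 504

504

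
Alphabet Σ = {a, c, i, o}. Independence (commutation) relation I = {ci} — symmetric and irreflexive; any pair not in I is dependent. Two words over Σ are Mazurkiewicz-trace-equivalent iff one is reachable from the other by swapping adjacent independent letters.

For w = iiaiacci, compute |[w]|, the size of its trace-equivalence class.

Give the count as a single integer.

3

drop 0:i onto floor
drop 1:i onto {0:i}
drop 2:a onto {1:i}
drop 3:i onto {2:a}
drop 4:a onto {3:i}
drop 5:c onto {4:a}
drop 6:c onto {5:c}
drop 7:i onto {4:a}
ground layer = {0:i}
drop-orders for the pieces not yet dropped (sum over which currently-grounded one goes next):
  1 to go: {6} 1  {7} 1
  2 to go: {5,6} 1  {6,7} 2
  3 to go: {5,6,7} 3
  4 to go: {4,5,6,7} 3
  5 to go: {3,4,5,6,7} 3
  6 to go: {2,3,4,5,6,7} 3
  if 0:i drops first: 3 orders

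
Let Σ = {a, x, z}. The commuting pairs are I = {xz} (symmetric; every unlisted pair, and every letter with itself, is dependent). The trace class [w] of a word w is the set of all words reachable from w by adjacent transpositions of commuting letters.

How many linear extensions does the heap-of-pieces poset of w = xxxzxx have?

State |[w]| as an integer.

drop 0:x onto floor
drop 1:x onto {0:x}
drop 2:x onto {1:x}
drop 3:z onto floor
drop 4:x onto {2:x}
drop 5:x onto {4:x}
ground layer = {0:x, 3:z}
drop-orders for the pieces not yet dropped (sum over which currently-grounded one goes next):
  1 to go: {3} 1  {5} 1
  2 to go: {3,5} 2  {4,5} 1
  3 to go: {2,4,5} 1  {3,4,5} 3
  4 to go: {1,2,4,5} 1  {2,3,4,5} 4
  if 0:x drops first: 5 orders
  if 3:z drops first: 1 orders
heap linearizations: 6

6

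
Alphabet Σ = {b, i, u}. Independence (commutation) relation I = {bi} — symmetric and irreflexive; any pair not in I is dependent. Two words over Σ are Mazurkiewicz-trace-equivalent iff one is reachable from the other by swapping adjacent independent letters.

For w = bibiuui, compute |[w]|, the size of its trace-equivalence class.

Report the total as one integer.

6

0(b) covers ∅
1(i) covers ∅
2(b) covers 0:b
3(i) covers 1:i
4(u) covers 2:b, 3:i
5(u) covers 4:u
6(i) covers 5:u
floor of heap: 0:b, 1:i
completions by unplaced set U, small U first (add the entries for U minus each lowest piece of U):
  |U|=1: {6}:1
  |U|=2: {5,6}:1
  |U|=3: {4,5,6}:1
  |U|=4: {2,4,5,6}:1  {3,4,5,6}:1
  |U|=5: {0,2,4,5,6}:1  {1,3,4,5,6}:1  {2,3,4,5,6}:2
  start at 0(b): 3
  start at 1(i): 3
sum over floor = 6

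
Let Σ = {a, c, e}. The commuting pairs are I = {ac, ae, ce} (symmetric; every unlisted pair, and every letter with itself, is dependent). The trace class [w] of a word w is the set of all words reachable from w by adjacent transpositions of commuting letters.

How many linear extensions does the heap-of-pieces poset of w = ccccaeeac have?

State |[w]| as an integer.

drop 0:c onto floor
drop 1:c onto {0:c}
drop 2:c onto {1:c}
drop 3:c onto {2:c}
drop 4:a onto floor
drop 5:e onto floor
drop 6:e onto {5:e}
drop 7:a onto {4:a}
drop 8:c onto {3:c}
ground layer = {0:c, 4:a, 5:e}
drop-orders for the pieces not yet dropped (sum over which currently-grounded one goes next):
  1 to go: {6} 1  {7} 1  {8} 1
  2 to go: {3,8} 1  {4,7} 1  {5,6} 1  {6,7} 2  {6,8} 2  {7,8} 2
  3 to go: {2,3,8} 1  {3,6,8} 3  {3,7,8} 3  {4,6,7} 3  {4,7,8} 3  {5,6,7} 3  {5,6,8} 3  {6,7,8} 6
  4 to go: {1,2,3,8} 1  {2,3,6,8} 4  {2,3,7,8} 4  {3,4,7,8} 6  {3,5,6,8} 6  {3,6,7,8} 12  {4,5,6,7} 6  {4,6,7,8} 12  {5,6,7,8} 12
  5 to go: {0,1,2,3,8} 1  {1,2,3,6,8} 5  {1,2,3,7,8} 5  {2,3,4,7,8} 10  {2,3,5,6,8} 10  {2,3,6,7,8} 20  {3,4,6,7,8} 30  {3,5,6,7,8} 30  {4,5,6,7,8} 30
  6 to go: {0,1,2,3,6,8} 6  {0,1,2,3,7,8} 6  {1,2,3,4,7,8} 15  {1,2,3,5,6,8} 15  {1,2,3,6,7,8} 30  {2,3,4,6,7,8} 60  {2,3,5,6,7,8} 60  {3,4,5,6,7,8} 90
  7 to go: {0,1,2,3,4,7,8} 21  {0,1,2,3,5,6,8} 21  {0,1,2,3,6,7,8} 42  {1,2,3,4,6,7,8} 105  {1,2,3,5,6,7,8} 105  {2,3,4,5,6,7,8} 210
  if 0:c drops first: 420 orders
  if 4:a drops first: 168 orders
  if 5:e drops first: 168 orders
heap linearizations: 756

756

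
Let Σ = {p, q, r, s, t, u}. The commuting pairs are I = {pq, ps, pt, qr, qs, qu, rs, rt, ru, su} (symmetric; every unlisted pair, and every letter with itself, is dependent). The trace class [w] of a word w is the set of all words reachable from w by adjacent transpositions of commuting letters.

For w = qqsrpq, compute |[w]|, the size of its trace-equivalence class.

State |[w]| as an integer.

60

drop 0:q onto floor
drop 1:q onto {0:q}
drop 2:s onto floor
drop 3:r onto floor
drop 4:p onto {3:r}
drop 5:q onto {1:q}
ground layer = {0:q, 2:s, 3:r}
drop-orders for the pieces not yet dropped (sum over which currently-grounded one goes next):
  1 to go: {2} 1  {4} 1  {5} 1
  2 to go: {1,5} 1  {2,4} 2  {2,5} 2  {3,4} 1  {4,5} 2
  3 to go: {0,1,5} 1  {1,2,5} 3  {1,4,5} 3  {2,3,4} 3  {2,4,5} 6  {3,4,5} 3
  4 to go: {0,1,2,5} 4  {0,1,4,5} 4  {1,2,4,5} 12  {1,3,4,5} 6  {2,3,4,5} 12
  if 0:q drops first: 30 orders
  if 2:s drops first: 10 orders
  if 3:r drops first: 20 orders
heap linearizations: 60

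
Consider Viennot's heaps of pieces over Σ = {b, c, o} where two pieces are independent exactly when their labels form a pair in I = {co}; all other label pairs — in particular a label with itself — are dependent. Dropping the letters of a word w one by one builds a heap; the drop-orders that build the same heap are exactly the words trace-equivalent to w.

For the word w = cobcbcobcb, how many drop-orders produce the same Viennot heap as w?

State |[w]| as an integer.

drop 0:c onto floor
drop 1:o onto floor
drop 2:b onto {0:c, 1:o}
drop 3:c onto {2:b}
drop 4:b onto {3:c}
drop 5:c onto {4:b}
drop 6:o onto {4:b}
drop 7:b onto {5:c, 6:o}
drop 8:c onto {7:b}
drop 9:b onto {8:c}
ground layer = {0:c, 1:o}
drop-orders for the pieces not yet dropped (sum over which currently-grounded one goes next):
  1 to go: {9} 1
  2 to go: {8,9} 1
  3 to go: {7,8,9} 1
  4 to go: {5,7,8,9} 1  {6,7,8,9} 1
  5 to go: {5,6,7,8,9} 2
  6 to go: {4,5,6,7,8,9} 2
  7 to go: {3,4,5,6,7,8,9} 2
  8 to go: {2,3,4,5,6,7,8,9} 2
  if 0:c drops first: 2 orders
  if 1:o drops first: 2 orders
heap linearizations: 4

4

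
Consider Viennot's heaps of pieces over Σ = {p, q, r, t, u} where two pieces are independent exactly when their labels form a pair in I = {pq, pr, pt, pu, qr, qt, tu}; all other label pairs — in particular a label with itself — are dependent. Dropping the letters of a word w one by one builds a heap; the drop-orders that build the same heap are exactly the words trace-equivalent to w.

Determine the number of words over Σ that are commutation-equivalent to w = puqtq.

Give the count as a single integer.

0(p) covers ∅
1(u) covers ∅
2(q) covers 1:u
3(t) covers ∅
4(q) covers 2:q
floor of heap: 0:p, 1:u, 3:t
completions by unplaced set U, small U first (add the entries for U minus each lowest piece of U):
  |U|=1: {0}:1  {3}:1  {4}:1
  |U|=2: {0,3}:2  {0,4}:2  {2,4}:1  {3,4}:2
  |U|=3: {0,2,4}:3  {0,3,4}:6  {1,2,4}:1  {2,3,4}:3
  start at 0(p): 4
  start at 1(u): 12
  start at 3(t): 4
sum over floor = 20

20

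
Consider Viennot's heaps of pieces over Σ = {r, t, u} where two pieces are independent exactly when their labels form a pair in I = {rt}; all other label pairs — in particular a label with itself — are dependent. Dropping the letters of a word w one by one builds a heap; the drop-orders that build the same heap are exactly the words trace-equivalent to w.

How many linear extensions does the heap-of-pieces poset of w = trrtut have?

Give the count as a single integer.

0(t) covers ∅
1(r) covers ∅
2(r) covers 1:r
3(t) covers 0:t
4(u) covers 2:r, 3:t
5(t) covers 4:u
floor of heap: 0:t, 1:r
completions by unplaced set U, small U first (add the entries for U minus each lowest piece of U):
  |U|=1: {5}:1
  |U|=2: {4,5}:1
  |U|=3: {2,4,5}:1  {3,4,5}:1
  |U|=4: {0,3,4,5}:1  {1,2,4,5}:1  {2,3,4,5}:2
  start at 0(t): 3
  start at 1(r): 3
sum over floor = 6

6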